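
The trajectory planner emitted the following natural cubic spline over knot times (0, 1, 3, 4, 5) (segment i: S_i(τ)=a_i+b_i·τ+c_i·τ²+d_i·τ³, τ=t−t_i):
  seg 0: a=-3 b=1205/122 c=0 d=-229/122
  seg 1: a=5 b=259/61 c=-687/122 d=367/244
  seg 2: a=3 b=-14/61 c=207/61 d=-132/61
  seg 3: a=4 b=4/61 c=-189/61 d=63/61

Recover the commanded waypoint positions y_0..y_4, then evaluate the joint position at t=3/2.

y_0 = S_0(0) = a_0 = -3
y_1 = S_1(0) = a_1 = 5
y_2 = S_2(0) = a_2 = 3
y_3 = S_3(0) = a_3 = 4
y_4 = S_3(1) = 2
t_q=3/2 is in segment 1 (τ=1/2); S_1(τ)=11523/1952

y_0=-3 y_1=5 y_2=3 y_3=4 y_4=2
S(3/2) = 11523/1952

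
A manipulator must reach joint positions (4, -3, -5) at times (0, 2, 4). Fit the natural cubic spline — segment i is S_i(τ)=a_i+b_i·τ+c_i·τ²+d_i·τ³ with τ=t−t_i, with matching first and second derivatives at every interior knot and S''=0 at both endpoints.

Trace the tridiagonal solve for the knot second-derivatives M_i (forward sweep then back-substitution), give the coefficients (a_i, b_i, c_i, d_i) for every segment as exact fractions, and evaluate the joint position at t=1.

Δ: Δ0=-7/2, Δ1=-1
row 1: diag=8, rhs=15; c'=1/4, d'=15/8
back: M1=15/8
M: M0=0, M1=15/8, M2=0
seg 0: a=4, c=M0/2=0, d=(M1−M0)/(6·2)=5/32, b=Δ0−h0·(2M0+M1)/6=-33/8
seg 1: a=-3, c=M1/2=15/16, d=(M2−M1)/(6·2)=-5/32, b=Δ1−h1·(2M1+M2)/6=-9/4
t_q=1 → seg 0, τ=1; S=4+-33/8·τ+0·τ²+5/32·τ³=1/32

  seg 0: a=4 b=-33/8 c=0 d=5/32
  seg 1: a=-3 b=-9/4 c=15/16 d=-5/32
S(1) = 1/32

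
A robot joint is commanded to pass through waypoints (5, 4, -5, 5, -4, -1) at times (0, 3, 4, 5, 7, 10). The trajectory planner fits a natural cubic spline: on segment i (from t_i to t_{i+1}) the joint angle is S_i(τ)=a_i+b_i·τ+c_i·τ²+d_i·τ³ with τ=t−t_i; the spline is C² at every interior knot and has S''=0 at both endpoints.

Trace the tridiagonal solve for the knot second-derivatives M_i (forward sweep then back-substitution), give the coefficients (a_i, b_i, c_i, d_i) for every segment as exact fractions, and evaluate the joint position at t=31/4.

  seg 0: a=5 b=1084/207 c=0 d=-1153/1863
  seg 1: a=4 b=-2375/207 c=-1153/207 d=185/23
  seg 2: a=-5 b=314/207 c=3842/207 d=-2086/207
  seg 3: a=5 b=580/69 c=-2416/207 d=4321/1656
  seg 4: a=-4 b=-2885/414 c=3299/828 d=-3299/7452
S(31/4) = -42229/5888

Δ: Δ0=-1/3, Δ1=-9, Δ2=10, Δ3=-9/2, Δ4=1
row 1: diag=8, rhs=-52; c'=1/8, d'=-13/2
row 2: denom=4−1·1/8=31/8; d'=(114−1·-13/2)/(31/8)=964/31
row 3: denom=6−1·8/31=178/31; d'=(-87−1·964/31)/(178/31)=-3661/178
row 4: denom=10−2·31/89=828/89; d'=(33−2·-3661/178)/(828/89)=3299/414
back: M4=3299/414
back: M3=-3661/178−31/89·3299/414=-4832/207
back: M2=964/31−8/31·-4832/207=7684/207
back: M1=-13/2−1/8·7684/207=-2306/207
M: M0=0, M1=-2306/207, M2=7684/207, M3=-4832/207, M4=3299/414, M5=0
seg 0: a=5, c=M0/2=0, d=(M1−M0)/(6·3)=-1153/1863, b=Δ0−h0·(2M0+M1)/6=1084/207
seg 1: a=4, c=M1/2=-1153/207, d=(M2−M1)/(6·1)=185/23, b=Δ1−h1·(2M1+M2)/6=-2375/207
seg 2: a=-5, c=M2/2=3842/207, d=(M3−M2)/(6·1)=-2086/207, b=Δ2−h2·(2M2+M3)/6=314/207
seg 3: a=5, c=M3/2=-2416/207, d=(M4−M3)/(6·2)=4321/1656, b=Δ3−h3·(2M3+M4)/6=580/69
seg 4: a=-4, c=M4/2=3299/828, d=(M5−M4)/(6·3)=-3299/7452, b=Δ4−h4·(2M4+M5)/6=-2885/414
t_q=31/4 → seg 4, τ=3/4; S=-4+-2885/414·τ+3299/828·τ²+-3299/7452·τ³=-42229/5888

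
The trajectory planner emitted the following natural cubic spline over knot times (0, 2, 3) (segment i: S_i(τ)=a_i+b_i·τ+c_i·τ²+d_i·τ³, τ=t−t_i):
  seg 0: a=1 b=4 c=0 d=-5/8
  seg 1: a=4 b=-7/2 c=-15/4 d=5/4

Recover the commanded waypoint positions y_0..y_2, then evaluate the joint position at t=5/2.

y_0 = S_0(0) = a_0 = 1
y_1 = S_1(0) = a_1 = 4
y_2 = S_1(1) = -2
t_q=5/2 is in segment 1 (τ=1/2); S_1(τ)=47/32

y_0=1 y_1=4 y_2=-2
S(5/2) = 47/32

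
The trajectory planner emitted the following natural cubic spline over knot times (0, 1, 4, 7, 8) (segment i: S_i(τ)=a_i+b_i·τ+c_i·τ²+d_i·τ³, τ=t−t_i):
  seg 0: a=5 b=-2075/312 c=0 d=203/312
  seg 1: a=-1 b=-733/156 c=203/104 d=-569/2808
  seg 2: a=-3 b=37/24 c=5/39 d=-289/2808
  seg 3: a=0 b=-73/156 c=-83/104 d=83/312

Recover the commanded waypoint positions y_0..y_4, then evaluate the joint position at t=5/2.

y_0=5 y_1=-1 y_2=-3 y_3=0 y_4=-1
S(5/2) = -3611/832

y_0 = S_0(0) = a_0 = 5
y_1 = S_1(0) = a_1 = -1
y_2 = S_2(0) = a_2 = -3
y_3 = S_3(0) = a_3 = 0
y_4 = S_3(1) = -1
t_q=5/2 is in segment 1 (τ=3/2); S_1(τ)=-3611/832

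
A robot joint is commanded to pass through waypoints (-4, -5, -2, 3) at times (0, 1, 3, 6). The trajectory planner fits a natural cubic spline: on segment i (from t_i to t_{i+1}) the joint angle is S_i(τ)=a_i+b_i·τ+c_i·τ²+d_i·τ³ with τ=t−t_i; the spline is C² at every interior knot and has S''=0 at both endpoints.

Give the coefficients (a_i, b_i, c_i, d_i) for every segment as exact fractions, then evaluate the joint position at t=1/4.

  seg 0: a=-4 b=-121/84 c=0 d=37/84
  seg 1: a=-5 b=-5/42 c=37/28 d=-43/168
  seg 2: a=-2 b=44/21 c=-3/14 d=1/42
S(1/4) = -7801/1792

Δ: Δ0=-1, Δ1=3/2, Δ2=5/3
row 1: diag=6, rhs=15; c'=1/3, d'=5/2
row 2: denom=10−2·1/3=28/3; d'=(1−2·5/2)/(28/3)=-3/7
back: M2=-3/7
back: M1=5/2−1/3·-3/7=37/14
M: M0=0, M1=37/14, M2=-3/7, M3=0
seg 0: a=-4, c=M0/2=0, d=(M1−M0)/(6·1)=37/84, b=Δ0−h0·(2M0+M1)/6=-121/84
seg 1: a=-5, c=M1/2=37/28, d=(M2−M1)/(6·2)=-43/168, b=Δ1−h1·(2M1+M2)/6=-5/42
seg 2: a=-2, c=M2/2=-3/14, d=(M3−M2)/(6·3)=1/42, b=Δ2−h2·(2M2+M3)/6=44/21
t_q=1/4 → seg 0, τ=1/4; S=-4+-121/84·τ+0·τ²+37/84·τ³=-7801/1792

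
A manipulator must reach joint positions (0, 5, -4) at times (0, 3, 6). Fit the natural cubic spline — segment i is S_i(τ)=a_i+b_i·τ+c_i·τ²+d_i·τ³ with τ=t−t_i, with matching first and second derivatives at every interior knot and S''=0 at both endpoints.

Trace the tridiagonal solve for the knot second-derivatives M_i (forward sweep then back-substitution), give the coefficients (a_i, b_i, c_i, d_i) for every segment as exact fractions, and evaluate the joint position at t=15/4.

Δ: Δ0=5/3, Δ1=-3
row 1: diag=12, rhs=-28; c'=1/4, d'=-7/3
back: M1=-7/3
M: M0=0, M1=-7/3, M2=0
seg 0: a=0, c=M0/2=0, d=(M1−M0)/(6·3)=-7/54, b=Δ0−h0·(2M0+M1)/6=17/6
seg 1: a=5, c=M1/2=-7/6, d=(M2−M1)/(6·3)=7/54, b=Δ1−h1·(2M1+M2)/6=-2/3
t_q=15/4 → seg 1, τ=3/4; S=5+-2/3·τ+-7/6·τ²+7/54·τ³=499/128

  seg 0: a=0 b=17/6 c=0 d=-7/54
  seg 1: a=5 b=-2/3 c=-7/6 d=7/54
S(15/4) = 499/128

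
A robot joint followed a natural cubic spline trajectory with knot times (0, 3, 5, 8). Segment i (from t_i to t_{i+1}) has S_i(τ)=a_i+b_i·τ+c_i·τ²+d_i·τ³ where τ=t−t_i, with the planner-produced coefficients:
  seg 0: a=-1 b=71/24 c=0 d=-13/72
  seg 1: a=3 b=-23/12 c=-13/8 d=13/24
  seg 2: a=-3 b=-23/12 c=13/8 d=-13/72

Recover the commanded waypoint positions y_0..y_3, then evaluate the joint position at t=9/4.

y_0=-1 y_1=3 y_2=-3 y_3=1
S(9/4) = 1843/512

y_0 = S_0(0) = a_0 = -1
y_1 = S_1(0) = a_1 = 3
y_2 = S_2(0) = a_2 = -3
y_3 = S_2(3) = 1
t_q=9/4 is in segment 0 (τ=9/4); S_0(τ)=1843/512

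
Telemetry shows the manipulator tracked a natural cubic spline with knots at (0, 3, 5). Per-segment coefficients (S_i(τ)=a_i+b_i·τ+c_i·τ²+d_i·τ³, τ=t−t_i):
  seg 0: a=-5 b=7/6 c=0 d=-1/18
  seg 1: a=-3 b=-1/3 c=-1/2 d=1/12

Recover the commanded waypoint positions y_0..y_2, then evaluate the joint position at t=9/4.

y_0 = S_0(0) = a_0 = -5
y_1 = S_1(0) = a_1 = -3
y_2 = S_1(2) = -5
t_q=9/4 is in segment 0 (τ=9/4); S_0(τ)=-385/128

y_0=-5 y_1=-3 y_2=-5
S(9/4) = -385/128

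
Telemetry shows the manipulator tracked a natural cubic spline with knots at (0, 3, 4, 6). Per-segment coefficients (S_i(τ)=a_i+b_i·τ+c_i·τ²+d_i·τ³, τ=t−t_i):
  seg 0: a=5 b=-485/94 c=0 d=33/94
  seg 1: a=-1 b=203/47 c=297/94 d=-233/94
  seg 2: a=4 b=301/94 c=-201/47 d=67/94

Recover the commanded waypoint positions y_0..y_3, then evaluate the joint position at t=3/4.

y_0=5 y_1=-1 y_2=4 y_3=-1
S(3/4) = 7691/6016

y_0 = S_0(0) = a_0 = 5
y_1 = S_1(0) = a_1 = -1
y_2 = S_2(0) = a_2 = 4
y_3 = S_2(2) = -1
t_q=3/4 is in segment 0 (τ=3/4); S_0(τ)=7691/6016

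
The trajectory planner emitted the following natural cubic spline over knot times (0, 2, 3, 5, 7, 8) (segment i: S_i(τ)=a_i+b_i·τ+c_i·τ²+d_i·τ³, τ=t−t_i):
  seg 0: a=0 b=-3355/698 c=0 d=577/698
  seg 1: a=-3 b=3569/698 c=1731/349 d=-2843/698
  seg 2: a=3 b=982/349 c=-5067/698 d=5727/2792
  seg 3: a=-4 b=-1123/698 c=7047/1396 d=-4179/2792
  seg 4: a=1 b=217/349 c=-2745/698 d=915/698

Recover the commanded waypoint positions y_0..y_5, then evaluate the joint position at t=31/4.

y_0=0 y_1=-3 y_2=3 y_3=-4 y_4=1 y_5=-1
S(31/4) = -8611/44672

y_0 = S_0(0) = a_0 = 0
y_1 = S_1(0) = a_1 = -3
y_2 = S_2(0) = a_2 = 3
y_3 = S_3(0) = a_3 = -4
y_4 = S_4(0) = a_4 = 1
y_5 = S_4(1) = -1
t_q=31/4 is in segment 4 (τ=3/4); S_4(τ)=-8611/44672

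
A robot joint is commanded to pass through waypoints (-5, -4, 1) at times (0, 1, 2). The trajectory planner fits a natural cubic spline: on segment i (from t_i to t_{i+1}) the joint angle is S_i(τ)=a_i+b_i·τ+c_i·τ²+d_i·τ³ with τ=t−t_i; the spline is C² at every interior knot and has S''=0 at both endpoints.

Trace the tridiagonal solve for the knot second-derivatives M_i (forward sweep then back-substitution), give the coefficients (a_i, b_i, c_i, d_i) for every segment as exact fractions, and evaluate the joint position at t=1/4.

Δ: Δ0=1, Δ1=5
row 1: diag=4, rhs=24; c'=1/4, d'=6
back: M1=6
M: M0=0, M1=6, M2=0
seg 0: a=-5, c=M0/2=0, d=(M1−M0)/(6·1)=1, b=Δ0−h0·(2M0+M1)/6=0
seg 1: a=-4, c=M1/2=3, d=(M2−M1)/(6·1)=-1, b=Δ1−h1·(2M1+M2)/6=3
t_q=1/4 → seg 0, τ=1/4; S=-5+0·τ+0·τ²+1·τ³=-319/64

  seg 0: a=-5 b=0 c=0 d=1
  seg 1: a=-4 b=3 c=3 d=-1
S(1/4) = -319/64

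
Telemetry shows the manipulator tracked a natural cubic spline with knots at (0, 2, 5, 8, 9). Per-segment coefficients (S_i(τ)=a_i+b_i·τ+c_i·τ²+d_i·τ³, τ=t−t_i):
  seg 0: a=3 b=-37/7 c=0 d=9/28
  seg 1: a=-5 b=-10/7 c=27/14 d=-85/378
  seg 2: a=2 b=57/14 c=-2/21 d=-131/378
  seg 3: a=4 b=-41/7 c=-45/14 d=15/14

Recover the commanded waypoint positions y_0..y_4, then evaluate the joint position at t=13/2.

y_0 = S_0(0) = a_0 = 3
y_1 = S_1(0) = a_1 = -5
y_2 = S_2(0) = a_2 = 2
y_3 = S_3(0) = a_3 = 4
y_4 = S_3(1) = -4
t_q=13/2 is in segment 2 (τ=3/2); S_2(τ)=753/112

y_0=3 y_1=-5 y_2=2 y_3=4 y_4=-4
S(13/2) = 753/112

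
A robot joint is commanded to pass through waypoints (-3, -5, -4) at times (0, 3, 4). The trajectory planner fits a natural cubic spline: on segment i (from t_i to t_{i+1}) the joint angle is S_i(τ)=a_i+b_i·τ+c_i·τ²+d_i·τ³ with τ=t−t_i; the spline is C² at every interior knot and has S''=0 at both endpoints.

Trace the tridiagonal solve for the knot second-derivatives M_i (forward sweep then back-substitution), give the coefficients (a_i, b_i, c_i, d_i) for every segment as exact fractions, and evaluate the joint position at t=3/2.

  seg 0: a=-3 b=-31/24 c=0 d=5/72
  seg 1: a=-5 b=7/12 c=5/8 d=-5/24
S(3/2) = -301/64

Δ: Δ0=-2/3, Δ1=1
row 1: diag=8, rhs=10; c'=1/8, d'=5/4
back: M1=5/4
M: M0=0, M1=5/4, M2=0
seg 0: a=-3, c=M0/2=0, d=(M1−M0)/(6·3)=5/72, b=Δ0−h0·(2M0+M1)/6=-31/24
seg 1: a=-5, c=M1/2=5/8, d=(M2−M1)/(6·1)=-5/24, b=Δ1−h1·(2M1+M2)/6=7/12
t_q=3/2 → seg 0, τ=3/2; S=-3+-31/24·τ+0·τ²+5/72·τ³=-301/64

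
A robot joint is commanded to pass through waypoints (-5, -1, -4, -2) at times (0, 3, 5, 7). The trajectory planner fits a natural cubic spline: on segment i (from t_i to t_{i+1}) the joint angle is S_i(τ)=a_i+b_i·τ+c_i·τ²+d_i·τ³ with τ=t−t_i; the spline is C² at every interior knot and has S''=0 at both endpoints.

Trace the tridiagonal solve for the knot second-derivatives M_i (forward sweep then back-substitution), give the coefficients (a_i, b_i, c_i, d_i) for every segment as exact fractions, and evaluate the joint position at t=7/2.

Δ: Δ0=4/3, Δ1=-3/2, Δ2=1
row 1: diag=10, rhs=-17; c'=1/5, d'=-17/10
row 2: denom=8−2·1/5=38/5; d'=(15−2·-17/10)/(38/5)=46/19
back: M2=46/19
back: M1=-17/10−1/5·46/19=-83/38
M: M0=0, M1=-83/38, M2=46/19, M3=0
seg 0: a=-5, c=M0/2=0, d=(M1−M0)/(6·3)=-83/684, b=Δ0−h0·(2M0+M1)/6=553/228
seg 1: a=-1, c=M1/2=-83/76, d=(M2−M1)/(6·2)=175/456, b=Δ1−h1·(2M1+M2)/6=-97/114
seg 2: a=-4, c=M2/2=23/19, d=(M3−M2)/(6·2)=-23/114, b=Δ2−h2·(2M2+M3)/6=-35/57
t_q=7/2 → seg 1, τ=1/2; S=-1+-97/114·τ+-83/76·τ²+175/456·τ³=-2007/1216

  seg 0: a=-5 b=553/228 c=0 d=-83/684
  seg 1: a=-1 b=-97/114 c=-83/76 d=175/456
  seg 2: a=-4 b=-35/57 c=23/19 d=-23/114
S(7/2) = -2007/1216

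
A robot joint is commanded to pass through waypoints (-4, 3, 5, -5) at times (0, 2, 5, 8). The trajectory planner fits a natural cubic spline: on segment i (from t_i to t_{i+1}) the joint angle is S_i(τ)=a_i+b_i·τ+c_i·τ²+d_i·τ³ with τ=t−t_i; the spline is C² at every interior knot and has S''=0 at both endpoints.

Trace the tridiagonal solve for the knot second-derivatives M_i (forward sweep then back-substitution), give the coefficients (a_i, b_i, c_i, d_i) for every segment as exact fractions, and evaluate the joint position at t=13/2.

  seg 0: a=-4 b=865/222 c=0 d=-11/111
  seg 1: a=3 b=601/222 c=-22/37 d=-19/666
  seg 2: a=5 b=-181/111 c=-63/74 d=7/74
S(13/2) = 567/592

Δ: Δ0=7/2, Δ1=2/3, Δ2=-10/3
row 1: diag=10, rhs=-17; c'=3/10, d'=-17/10
row 2: denom=12−3·3/10=111/10; d'=(-24−3·-17/10)/(111/10)=-63/37
back: M2=-63/37
back: M1=-17/10−3/10·-63/37=-44/37
M: M0=0, M1=-44/37, M2=-63/37, M3=0
seg 0: a=-4, c=M0/2=0, d=(M1−M0)/(6·2)=-11/111, b=Δ0−h0·(2M0+M1)/6=865/222
seg 1: a=3, c=M1/2=-22/37, d=(M2−M1)/(6·3)=-19/666, b=Δ1−h1·(2M1+M2)/6=601/222
seg 2: a=5, c=M2/2=-63/74, d=(M3−M2)/(6·3)=7/74, b=Δ2−h2·(2M2+M3)/6=-181/111
t_q=13/2 → seg 2, τ=3/2; S=5+-181/111·τ+-63/74·τ²+7/74·τ³=567/592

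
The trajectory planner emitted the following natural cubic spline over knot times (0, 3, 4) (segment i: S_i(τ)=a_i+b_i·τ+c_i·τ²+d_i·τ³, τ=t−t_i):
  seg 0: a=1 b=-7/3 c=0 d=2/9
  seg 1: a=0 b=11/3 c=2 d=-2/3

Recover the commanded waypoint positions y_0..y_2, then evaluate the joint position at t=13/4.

y_0 = S_0(0) = a_0 = 1
y_1 = S_1(0) = a_1 = 0
y_2 = S_1(1) = 5
t_q=13/4 is in segment 1 (τ=1/4); S_1(τ)=33/32

y_0=1 y_1=0 y_2=5
S(13/4) = 33/32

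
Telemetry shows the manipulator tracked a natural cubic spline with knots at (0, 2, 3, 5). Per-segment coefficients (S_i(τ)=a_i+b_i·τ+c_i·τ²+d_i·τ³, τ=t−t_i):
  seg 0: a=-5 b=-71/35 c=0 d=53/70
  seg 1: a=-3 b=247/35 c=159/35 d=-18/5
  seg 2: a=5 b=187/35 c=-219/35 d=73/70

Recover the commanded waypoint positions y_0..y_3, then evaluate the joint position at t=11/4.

y_0 = S_0(0) = a_0 = -5
y_1 = S_1(0) = a_1 = -3
y_2 = S_2(0) = a_2 = 5
y_3 = S_2(2) = -1
t_q=11/4 is in segment 1 (τ=3/4); S_1(τ)=3729/1120

y_0=-5 y_1=-3 y_2=5 y_3=-1
S(11/4) = 3729/1120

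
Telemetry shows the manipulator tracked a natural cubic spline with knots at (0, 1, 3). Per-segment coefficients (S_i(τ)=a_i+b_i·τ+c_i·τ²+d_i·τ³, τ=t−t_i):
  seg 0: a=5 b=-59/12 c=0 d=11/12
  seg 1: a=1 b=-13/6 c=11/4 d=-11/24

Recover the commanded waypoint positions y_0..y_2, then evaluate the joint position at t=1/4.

y_0 = S_0(0) = a_0 = 5
y_1 = S_1(0) = a_1 = 1
y_2 = S_1(2) = 4
t_q=1/4 is in segment 0 (τ=1/4); S_0(τ)=969/256

y_0=5 y_1=1 y_2=4
S(1/4) = 969/256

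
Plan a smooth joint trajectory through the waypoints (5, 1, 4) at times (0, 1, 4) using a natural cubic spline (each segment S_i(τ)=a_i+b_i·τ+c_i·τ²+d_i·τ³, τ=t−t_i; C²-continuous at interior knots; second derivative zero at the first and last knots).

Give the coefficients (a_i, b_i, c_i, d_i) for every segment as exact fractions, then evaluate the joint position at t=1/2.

Δ: Δ0=-4, Δ1=1
row 1: diag=8, rhs=30; c'=3/8, d'=15/4
back: M1=15/4
M: M0=0, M1=15/4, M2=0
seg 0: a=5, c=M0/2=0, d=(M1−M0)/(6·1)=5/8, b=Δ0−h0·(2M0+M1)/6=-37/8
seg 1: a=1, c=M1/2=15/8, d=(M2−M1)/(6·3)=-5/24, b=Δ1−h1·(2M1+M2)/6=-11/4
t_q=1/2 → seg 0, τ=1/2; S=5+-37/8·τ+0·τ²+5/8·τ³=177/64

  seg 0: a=5 b=-37/8 c=0 d=5/8
  seg 1: a=1 b=-11/4 c=15/8 d=-5/24
S(1/2) = 177/64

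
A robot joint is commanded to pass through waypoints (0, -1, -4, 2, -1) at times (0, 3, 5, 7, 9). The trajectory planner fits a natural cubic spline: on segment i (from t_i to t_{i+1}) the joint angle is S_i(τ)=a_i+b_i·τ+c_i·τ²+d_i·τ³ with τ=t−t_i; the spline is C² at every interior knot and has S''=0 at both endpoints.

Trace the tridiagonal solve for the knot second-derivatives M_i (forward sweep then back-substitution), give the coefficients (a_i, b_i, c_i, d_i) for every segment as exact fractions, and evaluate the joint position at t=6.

Δ: Δ0=-1/3, Δ1=-3/2, Δ2=3, Δ3=-3/2
row 1: diag=10, rhs=-7; c'=1/5, d'=-7/10
row 2: denom=8−2·1/5=38/5; d'=(27−2·-7/10)/(38/5)=71/19
row 3: denom=8−2·5/19=142/19; d'=(-27−2·71/19)/(142/19)=-655/142
back: M3=-655/142
back: M2=71/19−5/19·-655/142=703/142
back: M1=-7/10−1/5·703/142=-120/71
M: M0=0, M1=-120/71, M2=703/142, M3=-655/142, M4=0
seg 0: a=0, c=M0/2=0, d=(M1−M0)/(6·3)=-20/213, b=Δ0−h0·(2M0+M1)/6=109/213
seg 1: a=-1, c=M1/2=-60/71, d=(M2−M1)/(6·2)=943/1704, b=Δ1−h1·(2M1+M2)/6=-431/213
seg 2: a=-4, c=M2/2=703/284, d=(M3−M2)/(6·2)=-679/852, b=Δ2−h2·(2M2+M3)/6=527/426
seg 3: a=2, c=M3/2=-655/284, d=(M4−M3)/(6·2)=655/1704, b=Δ3−h3·(2M3+M4)/6=671/426
t_q=6 → seg 2, τ=1; S=-4+527/426·τ+703/284·τ²+-679/852·τ³=-77/71

  seg 0: a=0 b=109/213 c=0 d=-20/213
  seg 1: a=-1 b=-431/213 c=-60/71 d=943/1704
  seg 2: a=-4 b=527/426 c=703/284 d=-679/852
  seg 3: a=2 b=671/426 c=-655/284 d=655/1704
S(6) = -77/71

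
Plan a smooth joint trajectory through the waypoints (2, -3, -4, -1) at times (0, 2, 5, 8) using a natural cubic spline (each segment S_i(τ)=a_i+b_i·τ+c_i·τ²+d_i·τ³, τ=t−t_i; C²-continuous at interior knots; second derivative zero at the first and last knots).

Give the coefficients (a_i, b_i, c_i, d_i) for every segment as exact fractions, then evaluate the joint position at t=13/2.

Δ: Δ0=-5/2, Δ1=-1/3, Δ2=1
row 1: diag=10, rhs=13; c'=3/10, d'=13/10
row 2: denom=12−3·3/10=111/10; d'=(8−3·13/10)/(111/10)=41/111
back: M2=41/111
back: M1=13/10−3/10·41/111=44/37
M: M0=0, M1=44/37, M2=41/111, M3=0
seg 0: a=2, c=M0/2=0, d=(M1−M0)/(6·2)=11/111, b=Δ0−h0·(2M0+M1)/6=-643/222
seg 1: a=-3, c=M1/2=22/37, d=(M2−M1)/(6·3)=-91/1998, b=Δ1−h1·(2M1+M2)/6=-379/222
seg 2: a=-4, c=M2/2=41/222, d=(M3−M2)/(6·3)=-41/1998, b=Δ2−h2·(2M2+M3)/6=70/111
t_q=13/2 → seg 2, τ=3/2; S=-4+70/111·τ+41/222·τ²+-41/1998·τ³=-1603/592

  seg 0: a=2 b=-643/222 c=0 d=11/111
  seg 1: a=-3 b=-379/222 c=22/37 d=-91/1998
  seg 2: a=-4 b=70/111 c=41/222 d=-41/1998
S(13/2) = -1603/592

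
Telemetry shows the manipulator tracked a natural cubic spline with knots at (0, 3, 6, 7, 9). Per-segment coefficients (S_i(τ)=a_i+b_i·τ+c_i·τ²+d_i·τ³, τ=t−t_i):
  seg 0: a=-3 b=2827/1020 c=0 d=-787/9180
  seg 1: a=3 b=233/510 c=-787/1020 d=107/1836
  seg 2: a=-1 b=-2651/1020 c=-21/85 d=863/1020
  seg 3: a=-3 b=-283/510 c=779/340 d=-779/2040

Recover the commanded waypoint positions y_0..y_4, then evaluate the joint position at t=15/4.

y_0=-3 y_1=3 y_2=-1 y_3=-3 y_4=2
S(15/4) = 63827/21760

y_0 = S_0(0) = a_0 = -3
y_1 = S_1(0) = a_1 = 3
y_2 = S_2(0) = a_2 = -1
y_3 = S_3(0) = a_3 = -3
y_4 = S_3(2) = 2
t_q=15/4 is in segment 1 (τ=3/4); S_1(τ)=63827/21760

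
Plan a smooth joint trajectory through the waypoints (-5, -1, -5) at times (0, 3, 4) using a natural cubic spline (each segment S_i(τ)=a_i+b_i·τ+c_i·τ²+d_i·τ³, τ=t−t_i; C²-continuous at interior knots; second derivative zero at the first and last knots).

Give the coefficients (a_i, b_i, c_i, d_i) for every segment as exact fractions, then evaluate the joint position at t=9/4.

Δ: Δ0=4/3, Δ1=-4
row 1: diag=8, rhs=-32; c'=1/8, d'=-4
back: M1=-4
M: M0=0, M1=-4, M2=0
seg 0: a=-5, c=M0/2=0, d=(M1−M0)/(6·3)=-2/9, b=Δ0−h0·(2M0+M1)/6=10/3
seg 1: a=-1, c=M1/2=-2, d=(M2−M1)/(6·1)=2/3, b=Δ1−h1·(2M1+M2)/6=-8/3
t_q=9/4 → seg 0, τ=9/4; S=-5+10/3·τ+0·τ²+-2/9·τ³=-1/32

  seg 0: a=-5 b=10/3 c=0 d=-2/9
  seg 1: a=-1 b=-8/3 c=-2 d=2/3
S(9/4) = -1/32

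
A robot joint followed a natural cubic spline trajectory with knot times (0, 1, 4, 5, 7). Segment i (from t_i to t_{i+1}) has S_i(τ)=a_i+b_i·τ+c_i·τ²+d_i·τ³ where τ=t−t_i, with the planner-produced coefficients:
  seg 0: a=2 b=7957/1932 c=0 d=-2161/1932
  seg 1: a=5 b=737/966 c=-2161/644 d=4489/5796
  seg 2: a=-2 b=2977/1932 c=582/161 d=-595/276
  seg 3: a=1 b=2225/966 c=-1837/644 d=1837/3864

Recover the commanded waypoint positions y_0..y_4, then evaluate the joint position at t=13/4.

y_0 = S_0(0) = a_0 = 2
y_1 = S_1(0) = a_1 = 5
y_2 = S_2(0) = a_2 = -2
y_3 = S_3(0) = a_3 = 1
y_4 = S_3(2) = -2
t_q=13/4 is in segment 1 (τ=9/4); S_1(τ)=-59723/41216

y_0=2 y_1=5 y_2=-2 y_3=1 y_4=-2
S(13/4) = -59723/41216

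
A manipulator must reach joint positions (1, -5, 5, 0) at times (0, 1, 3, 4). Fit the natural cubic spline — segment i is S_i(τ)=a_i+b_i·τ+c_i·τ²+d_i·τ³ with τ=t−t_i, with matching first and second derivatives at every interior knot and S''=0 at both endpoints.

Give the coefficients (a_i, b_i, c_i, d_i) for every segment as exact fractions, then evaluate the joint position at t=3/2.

  seg 0: a=1 b=-139/16 c=0 d=43/16
  seg 1: a=-5 b=-5/8 c=129/16 d=-21/8
  seg 2: a=5 b=1/8 c=-123/16 d=41/16
S(3/2) = -29/8

Δ: Δ0=-6, Δ1=5, Δ2=-5
row 1: diag=6, rhs=66; c'=1/3, d'=11
row 2: denom=6−2·1/3=16/3; d'=(-60−2·11)/(16/3)=-123/8
back: M2=-123/8
back: M1=11−1/3·-123/8=129/8
M: M0=0, M1=129/8, M2=-123/8, M3=0
seg 0: a=1, c=M0/2=0, d=(M1−M0)/(6·1)=43/16, b=Δ0−h0·(2M0+M1)/6=-139/16
seg 1: a=-5, c=M1/2=129/16, d=(M2−M1)/(6·2)=-21/8, b=Δ1−h1·(2M1+M2)/6=-5/8
seg 2: a=5, c=M2/2=-123/16, d=(M3−M2)/(6·1)=41/16, b=Δ2−h2·(2M2+M3)/6=1/8
t_q=3/2 → seg 1, τ=1/2; S=-5+-5/8·τ+129/16·τ²+-21/8·τ³=-29/8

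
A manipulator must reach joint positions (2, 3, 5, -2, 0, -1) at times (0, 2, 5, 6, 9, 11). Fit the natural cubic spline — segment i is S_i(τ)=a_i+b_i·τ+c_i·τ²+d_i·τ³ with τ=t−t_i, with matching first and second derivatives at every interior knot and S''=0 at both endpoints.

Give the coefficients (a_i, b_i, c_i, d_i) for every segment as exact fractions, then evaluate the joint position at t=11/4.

  seg 0: a=2 b=-325/1098 c=0 d=437/2196
  seg 1: a=3 b=2297/1098 c=437/366 d=-2749/4941
  seg 2: a=5 b=-6331/1098 c=-4187/1098 d=472/183
  seg 3: a=-2 b=-6209/1098 c=4309/1098 d=-2993/4941
  seg 4: a=0 b=1687/1098 c=-559/366 d=559/2196
S(11/4) = 19543/3904

Δ: Δ0=1/2, Δ1=2/3, Δ2=-7, Δ3=2/3, Δ4=-1/2
row 1: diag=10, rhs=1; c'=3/10, d'=1/10
row 2: denom=8−3·3/10=71/10; d'=(-46−3·1/10)/(71/10)=-463/71
row 3: denom=8−1·10/71=558/71; d'=(46−1·-463/71)/(558/71)=1243/186
row 4: denom=10−3·71/186=549/62; d'=(-7−3·1243/186)/(549/62)=-559/183
back: M4=-559/183
back: M3=1243/186−71/186·-559/183=4309/549
back: M2=-463/71−10/71·4309/549=-4187/549
back: M1=1/10−3/10·-4187/549=437/183
M: M0=0, M1=437/183, M2=-4187/549, M3=4309/549, M4=-559/183, M5=0
seg 0: a=2, c=M0/2=0, d=(M1−M0)/(6·2)=437/2196, b=Δ0−h0·(2M0+M1)/6=-325/1098
seg 1: a=3, c=M1/2=437/366, d=(M2−M1)/(6·3)=-2749/4941, b=Δ1−h1·(2M1+M2)/6=2297/1098
seg 2: a=5, c=M2/2=-4187/1098, d=(M3−M2)/(6·1)=472/183, b=Δ2−h2·(2M2+M3)/6=-6331/1098
seg 3: a=-2, c=M3/2=4309/1098, d=(M4−M3)/(6·3)=-2993/4941, b=Δ3−h3·(2M3+M4)/6=-6209/1098
seg 4: a=0, c=M4/2=-559/366, d=(M5−M4)/(6·2)=559/2196, b=Δ4−h4·(2M4+M5)/6=1687/1098
t_q=11/4 → seg 1, τ=3/4; S=3+2297/1098·τ+437/366·τ²+-2749/4941·τ³=19543/3904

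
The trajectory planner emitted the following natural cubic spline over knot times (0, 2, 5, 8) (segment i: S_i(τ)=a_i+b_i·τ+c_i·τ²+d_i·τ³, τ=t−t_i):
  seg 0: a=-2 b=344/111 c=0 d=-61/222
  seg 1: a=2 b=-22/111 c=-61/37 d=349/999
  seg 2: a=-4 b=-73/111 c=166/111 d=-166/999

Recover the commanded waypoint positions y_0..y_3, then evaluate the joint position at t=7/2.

y_0 = S_0(0) = a_0 = -2
y_1 = S_1(0) = a_1 = 2
y_2 = S_2(0) = a_2 = -4
y_3 = S_2(3) = 3
t_q=7/2 is in segment 1 (τ=3/2); S_1(τ)=-245/296

y_0=-2 y_1=2 y_2=-4 y_3=3
S(7/2) = -245/296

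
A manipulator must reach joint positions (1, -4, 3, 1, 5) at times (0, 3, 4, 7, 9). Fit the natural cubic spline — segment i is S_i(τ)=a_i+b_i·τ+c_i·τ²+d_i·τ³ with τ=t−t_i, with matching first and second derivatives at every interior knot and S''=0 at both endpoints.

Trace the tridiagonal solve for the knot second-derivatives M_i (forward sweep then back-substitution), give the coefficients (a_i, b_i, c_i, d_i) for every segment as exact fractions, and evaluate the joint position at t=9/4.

Δ: Δ0=-5/3, Δ1=7, Δ2=-2/3, Δ3=2
row 1: diag=8, rhs=52; c'=1/8, d'=13/2
row 2: denom=8−1·1/8=63/8; d'=(-46−1·13/2)/(63/8)=-20/3
row 3: denom=10−3·8/21=62/7; d'=(16−3·-20/3)/(62/7)=126/31
back: M3=126/31
back: M2=-20/3−8/21·126/31=-764/93
back: M1=13/2−1/8·-764/93=700/93
M: M0=0, M1=700/93, M2=-764/93, M3=126/31, M4=0
seg 0: a=1, c=M0/2=0, d=(M1−M0)/(6·3)=350/837, b=Δ0−h0·(2M0+M1)/6=-505/93
seg 1: a=-4, c=M1/2=350/93, d=(M2−M1)/(6·1)=-244/93, b=Δ1−h1·(2M1+M2)/6=545/93
seg 2: a=3, c=M2/2=-382/93, d=(M3−M2)/(6·3)=571/837, b=Δ2−h2·(2M2+M3)/6=171/31
seg 3: a=1, c=M3/2=63/31, d=(M4−M3)/(6·2)=-21/62, b=Δ3−h3·(2M3+M4)/6=-22/31
t_q=9/4 → seg 0, τ=9/4; S=1+-505/93·τ+0·τ²+350/837·τ³=-6403/992

  seg 0: a=1 b=-505/93 c=0 d=350/837
  seg 1: a=-4 b=545/93 c=350/93 d=-244/93
  seg 2: a=3 b=171/31 c=-382/93 d=571/837
  seg 3: a=1 b=-22/31 c=63/31 d=-21/62
S(9/4) = -6403/992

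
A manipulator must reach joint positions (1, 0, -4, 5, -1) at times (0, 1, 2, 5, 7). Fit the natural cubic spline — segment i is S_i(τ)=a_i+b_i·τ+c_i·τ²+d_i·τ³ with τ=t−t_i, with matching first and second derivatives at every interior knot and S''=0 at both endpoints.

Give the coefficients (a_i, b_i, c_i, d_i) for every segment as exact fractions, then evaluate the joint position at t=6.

  seg 0: a=1 b=27/274 c=0 d=-301/274
  seg 1: a=0 b=-438/137 c=-903/274 d=683/274
  seg 2: a=-4 b=-633/274 c=573/137 d=-661/822
  seg 3: a=5 b=147/137 c=-837/274 d=279/548
S(6) = 1933/548

Δ: Δ0=-1, Δ1=-4, Δ2=3, Δ3=-3
row 1: diag=4, rhs=-18; c'=1/4, d'=-9/2
row 2: denom=8−1·1/4=31/4; d'=(42−1·-9/2)/(31/4)=6
row 3: denom=10−3·12/31=274/31; d'=(-36−3·6)/(274/31)=-837/137
back: M3=-837/137
back: M2=6−12/31·-837/137=1146/137
back: M1=-9/2−1/4·1146/137=-903/137
M: M0=0, M1=-903/137, M2=1146/137, M3=-837/137, M4=0
seg 0: a=1, c=M0/2=0, d=(M1−M0)/(6·1)=-301/274, b=Δ0−h0·(2M0+M1)/6=27/274
seg 1: a=0, c=M1/2=-903/274, d=(M2−M1)/(6·1)=683/274, b=Δ1−h1·(2M1+M2)/6=-438/137
seg 2: a=-4, c=M2/2=573/137, d=(M3−M2)/(6·3)=-661/822, b=Δ2−h2·(2M2+M3)/6=-633/274
seg 3: a=5, c=M3/2=-837/274, d=(M4−M3)/(6·2)=279/548, b=Δ3−h3·(2M3+M4)/6=147/137
t_q=6 → seg 3, τ=1; S=5+147/137·τ+-837/274·τ²+279/548·τ³=1933/548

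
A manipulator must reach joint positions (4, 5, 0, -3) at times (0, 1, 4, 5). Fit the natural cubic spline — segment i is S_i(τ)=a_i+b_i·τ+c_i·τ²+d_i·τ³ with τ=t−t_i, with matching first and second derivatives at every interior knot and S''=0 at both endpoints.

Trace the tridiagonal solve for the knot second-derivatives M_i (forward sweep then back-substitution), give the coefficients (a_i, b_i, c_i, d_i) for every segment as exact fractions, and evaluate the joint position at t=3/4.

  seg 0: a=4 b=217/165 c=0 d=-52/165
  seg 1: a=5 b=61/165 c=-52/55 d=4/45
  seg 2: a=0 b=-479/165 c=-8/55 d=8/165
S(3/4) = 4271/880

Δ: Δ0=1, Δ1=-5/3, Δ2=-3
row 1: diag=8, rhs=-16; c'=3/8, d'=-2
row 2: denom=8−3·3/8=55/8; d'=(-8−3·-2)/(55/8)=-16/55
back: M2=-16/55
back: M1=-2−3/8·-16/55=-104/55
M: M0=0, M1=-104/55, M2=-16/55, M3=0
seg 0: a=4, c=M0/2=0, d=(M1−M0)/(6·1)=-52/165, b=Δ0−h0·(2M0+M1)/6=217/165
seg 1: a=5, c=M1/2=-52/55, d=(M2−M1)/(6·3)=4/45, b=Δ1−h1·(2M1+M2)/6=61/165
seg 2: a=0, c=M2/2=-8/55, d=(M3−M2)/(6·1)=8/165, b=Δ2−h2·(2M2+M3)/6=-479/165
t_q=3/4 → seg 0, τ=3/4; S=4+217/165·τ+0·τ²+-52/165·τ³=4271/880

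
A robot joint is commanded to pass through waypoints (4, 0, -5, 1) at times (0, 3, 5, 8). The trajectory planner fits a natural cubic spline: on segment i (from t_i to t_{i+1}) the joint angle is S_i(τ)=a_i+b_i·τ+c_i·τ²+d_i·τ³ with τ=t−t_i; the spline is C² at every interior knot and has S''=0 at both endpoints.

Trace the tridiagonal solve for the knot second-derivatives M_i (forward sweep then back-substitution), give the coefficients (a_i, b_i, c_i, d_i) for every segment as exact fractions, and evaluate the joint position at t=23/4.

  seg 0: a=4 b=-11/16 c=0 d=-31/432
  seg 1: a=0 b=-21/8 c=-31/48 d=17/48
  seg 2: a=-5 b=-23/24 c=71/48 d=-71/432
S(23/4) = -5075/1024

Δ: Δ0=-4/3, Δ1=-5/2, Δ2=2
row 1: diag=10, rhs=-7; c'=1/5, d'=-7/10
row 2: denom=10−2·1/5=48/5; d'=(27−2·-7/10)/(48/5)=71/24
back: M2=71/24
back: M1=-7/10−1/5·71/24=-31/24
M: M0=0, M1=-31/24, M2=71/24, M3=0
seg 0: a=4, c=M0/2=0, d=(M1−M0)/(6·3)=-31/432, b=Δ0−h0·(2M0+M1)/6=-11/16
seg 1: a=0, c=M1/2=-31/48, d=(M2−M1)/(6·2)=17/48, b=Δ1−h1·(2M1+M2)/6=-21/8
seg 2: a=-5, c=M2/2=71/48, d=(M3−M2)/(6·3)=-71/432, b=Δ2−h2·(2M2+M3)/6=-23/24
t_q=23/4 → seg 2, τ=3/4; S=-5+-23/24·τ+71/48·τ²+-71/432·τ³=-5075/1024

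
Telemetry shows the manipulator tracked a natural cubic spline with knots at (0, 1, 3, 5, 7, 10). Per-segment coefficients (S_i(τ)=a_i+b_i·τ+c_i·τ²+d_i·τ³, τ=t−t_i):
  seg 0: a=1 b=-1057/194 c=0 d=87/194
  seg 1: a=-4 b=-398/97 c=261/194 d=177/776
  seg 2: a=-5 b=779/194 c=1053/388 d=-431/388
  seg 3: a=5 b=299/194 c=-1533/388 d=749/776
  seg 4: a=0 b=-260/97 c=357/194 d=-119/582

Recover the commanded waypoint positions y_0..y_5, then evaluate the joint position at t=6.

y_0 = S_0(0) = a_0 = 1
y_1 = S_1(0) = a_1 = -4
y_2 = S_2(0) = a_2 = -5
y_3 = S_3(0) = a_3 = 5
y_4 = S_4(0) = a_4 = 0
y_5 = S_4(3) = 3
t_q=6 is in segment 3 (τ=1); S_3(τ)=2759/776

y_0=1 y_1=-4 y_2=-5 y_3=5 y_4=0 y_5=3
S(6) = 2759/776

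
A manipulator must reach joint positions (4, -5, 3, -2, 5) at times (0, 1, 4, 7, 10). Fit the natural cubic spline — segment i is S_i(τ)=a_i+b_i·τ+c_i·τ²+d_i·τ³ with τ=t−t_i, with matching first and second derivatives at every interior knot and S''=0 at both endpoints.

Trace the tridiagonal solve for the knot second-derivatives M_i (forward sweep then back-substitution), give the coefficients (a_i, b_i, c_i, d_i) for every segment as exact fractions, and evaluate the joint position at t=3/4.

Δ: Δ0=-9, Δ1=8/3, Δ2=-5/3, Δ3=7/3
row 1: diag=8, rhs=70; c'=3/8, d'=35/4
row 2: denom=12−3·3/8=87/8; d'=(-26−3·35/4)/(87/8)=-418/87
row 3: denom=12−3·8/29=324/29; d'=(24−3·-418/87)/(324/29)=557/162
back: M3=557/162
back: M2=-418/87−8/29·557/162=-466/81
back: M1=35/4−3/8·-466/81=589/54
M: M0=0, M1=589/54, M2=-466/81, M3=557/162, M4=0
seg 0: a=4, c=M0/2=0, d=(M1−M0)/(6·1)=589/324, b=Δ0−h0·(2M0+M1)/6=-3505/324
seg 1: a=-5, c=M1/2=589/108, d=(M2−M1)/(6·3)=-2699/2916, b=Δ1−h1·(2M1+M2)/6=-869/162
seg 2: a=3, c=M2/2=-233/81, d=(M3−M2)/(6·3)=1489/2916, b=Δ2−h2·(2M2+M3)/6=767/324
seg 3: a=-2, c=M3/2=557/324, d=(M4−M3)/(6·3)=-557/2916, b=Δ3−h3·(2M3+M4)/6=-179/162
t_q=3/4 → seg 0, τ=3/4; S=4+-3505/324·τ+0·τ²+589/324·τ³=-23131/6912

  seg 0: a=4 b=-3505/324 c=0 d=589/324
  seg 1: a=-5 b=-869/162 c=589/108 d=-2699/2916
  seg 2: a=3 b=767/324 c=-233/81 d=1489/2916
  seg 3: a=-2 b=-179/162 c=557/324 d=-557/2916
S(3/4) = -23131/6912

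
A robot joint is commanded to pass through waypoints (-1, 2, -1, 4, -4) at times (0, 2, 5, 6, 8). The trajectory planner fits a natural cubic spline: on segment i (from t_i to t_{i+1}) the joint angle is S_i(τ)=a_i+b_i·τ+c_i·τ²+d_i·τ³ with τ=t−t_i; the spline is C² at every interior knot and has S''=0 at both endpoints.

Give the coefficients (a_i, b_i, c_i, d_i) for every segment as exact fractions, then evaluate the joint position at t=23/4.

  seg 0: a=-1 b=1129/416 c=0 d=-505/1664
  seg 1: a=2 b=-193/208 c=-1515/832 d=115/192
  seg 2: a=-1 b=3593/832 c=1485/416 d=-2403/832
  seg 3: a=4 b=581/208 c=-4239/832 d=1413/1664
S(23/4) = 161255/53248

Δ: Δ0=3/2, Δ1=-1, Δ2=5, Δ3=-4
row 1: diag=10, rhs=-15; c'=3/10, d'=-3/2
row 2: denom=8−3·3/10=71/10; d'=(36−3·-3/2)/(71/10)=405/71
row 3: denom=6−1·10/71=416/71; d'=(-54−1·405/71)/(416/71)=-4239/416
back: M3=-4239/416
back: M2=405/71−10/71·-4239/416=1485/208
back: M1=-3/2−3/10·1485/208=-1515/416
M: M0=0, M1=-1515/416, M2=1485/208, M3=-4239/416, M4=0
seg 0: a=-1, c=M0/2=0, d=(M1−M0)/(6·2)=-505/1664, b=Δ0−h0·(2M0+M1)/6=1129/416
seg 1: a=2, c=M1/2=-1515/832, d=(M2−M1)/(6·3)=115/192, b=Δ1−h1·(2M1+M2)/6=-193/208
seg 2: a=-1, c=M2/2=1485/416, d=(M3−M2)/(6·1)=-2403/832, b=Δ2−h2·(2M2+M3)/6=3593/832
seg 3: a=4, c=M3/2=-4239/832, d=(M4−M3)/(6·2)=1413/1664, b=Δ3−h3·(2M3+M4)/6=581/208
t_q=23/4 → seg 2, τ=3/4; S=-1+3593/832·τ+1485/416·τ²+-2403/832·τ³=161255/53248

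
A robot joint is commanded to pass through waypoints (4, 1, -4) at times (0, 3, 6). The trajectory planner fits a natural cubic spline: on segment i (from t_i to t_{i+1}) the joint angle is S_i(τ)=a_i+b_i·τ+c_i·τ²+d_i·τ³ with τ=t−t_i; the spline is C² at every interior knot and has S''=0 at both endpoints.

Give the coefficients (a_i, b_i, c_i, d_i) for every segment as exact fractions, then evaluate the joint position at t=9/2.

  seg 0: a=4 b=-5/6 c=0 d=-1/54
  seg 1: a=1 b=-4/3 c=-1/6 d=1/54
S(9/2) = -21/16

Δ: Δ0=-1, Δ1=-5/3
row 1: diag=12, rhs=-4; c'=1/4, d'=-1/3
back: M1=-1/3
M: M0=0, M1=-1/3, M2=0
seg 0: a=4, c=M0/2=0, d=(M1−M0)/(6·3)=-1/54, b=Δ0−h0·(2M0+M1)/6=-5/6
seg 1: a=1, c=M1/2=-1/6, d=(M2−M1)/(6·3)=1/54, b=Δ1−h1·(2M1+M2)/6=-4/3
t_q=9/2 → seg 1, τ=3/2; S=1+-4/3·τ+-1/6·τ²+1/54·τ³=-21/16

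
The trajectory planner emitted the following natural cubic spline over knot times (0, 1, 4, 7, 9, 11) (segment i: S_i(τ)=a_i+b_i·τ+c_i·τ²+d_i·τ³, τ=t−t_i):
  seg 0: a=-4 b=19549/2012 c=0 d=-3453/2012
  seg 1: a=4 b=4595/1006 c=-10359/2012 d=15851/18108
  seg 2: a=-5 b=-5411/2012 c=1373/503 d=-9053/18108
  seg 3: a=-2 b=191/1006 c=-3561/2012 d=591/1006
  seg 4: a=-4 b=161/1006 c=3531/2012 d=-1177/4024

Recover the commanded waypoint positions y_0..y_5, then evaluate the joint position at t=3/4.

y_0=-4 y_1=4 y_2=-5 y_3=-2 y_4=-4 y_5=1
S(3/4) = 330049/128768

y_0 = S_0(0) = a_0 = -4
y_1 = S_1(0) = a_1 = 4
y_2 = S_2(0) = a_2 = -5
y_3 = S_3(0) = a_3 = -2
y_4 = S_4(0) = a_4 = -4
y_5 = S_4(2) = 1
t_q=3/4 is in segment 0 (τ=3/4); S_0(τ)=330049/128768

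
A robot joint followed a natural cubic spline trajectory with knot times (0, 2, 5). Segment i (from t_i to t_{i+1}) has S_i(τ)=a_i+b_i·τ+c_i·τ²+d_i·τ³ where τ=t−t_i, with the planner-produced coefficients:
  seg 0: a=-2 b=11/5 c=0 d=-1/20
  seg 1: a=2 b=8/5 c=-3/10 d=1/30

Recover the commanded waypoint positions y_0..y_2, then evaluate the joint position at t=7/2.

y_0 = S_0(0) = a_0 = -2
y_1 = S_1(0) = a_1 = 2
y_2 = S_1(3) = 5
t_q=7/2 is in segment 1 (τ=3/2); S_1(τ)=307/80

y_0=-2 y_1=2 y_2=5
S(7/2) = 307/80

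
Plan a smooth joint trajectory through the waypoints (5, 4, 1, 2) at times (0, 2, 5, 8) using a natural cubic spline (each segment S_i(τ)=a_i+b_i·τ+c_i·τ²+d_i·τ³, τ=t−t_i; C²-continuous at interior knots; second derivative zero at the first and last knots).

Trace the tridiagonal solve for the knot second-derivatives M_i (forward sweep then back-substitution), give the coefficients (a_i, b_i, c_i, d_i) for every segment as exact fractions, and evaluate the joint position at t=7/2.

  seg 0: a=5 b=-71/222 c=0 d=-5/111
  seg 1: a=4 b=-191/222 c=-10/37 d=149/1998
  seg 2: a=1 b=-52/111 c=89/222 d=-89/1998
S(7/2) = 1393/592

Δ: Δ0=-1/2, Δ1=-1, Δ2=1/3
row 1: diag=10, rhs=-3; c'=3/10, d'=-3/10
row 2: denom=12−3·3/10=111/10; d'=(8−3·-3/10)/(111/10)=89/111
back: M2=89/111
back: M1=-3/10−3/10·89/111=-20/37
M: M0=0, M1=-20/37, M2=89/111, M3=0
seg 0: a=5, c=M0/2=0, d=(M1−M0)/(6·2)=-5/111, b=Δ0−h0·(2M0+M1)/6=-71/222
seg 1: a=4, c=M1/2=-10/37, d=(M2−M1)/(6·3)=149/1998, b=Δ1−h1·(2M1+M2)/6=-191/222
seg 2: a=1, c=M2/2=89/222, d=(M3−M2)/(6·3)=-89/1998, b=Δ2−h2·(2M2+M3)/6=-52/111
t_q=7/2 → seg 1, τ=3/2; S=4+-191/222·τ+-10/37·τ²+149/1998·τ³=1393/592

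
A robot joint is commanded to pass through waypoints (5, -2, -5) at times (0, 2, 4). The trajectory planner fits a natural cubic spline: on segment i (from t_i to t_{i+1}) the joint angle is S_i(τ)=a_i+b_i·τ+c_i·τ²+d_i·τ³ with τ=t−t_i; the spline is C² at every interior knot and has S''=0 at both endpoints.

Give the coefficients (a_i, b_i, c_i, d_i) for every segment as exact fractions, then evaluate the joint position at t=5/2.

Δ: Δ0=-7/2, Δ1=-3/2
row 1: diag=8, rhs=12; c'=1/4, d'=3/2
back: M1=3/2
M: M0=0, M1=3/2, M2=0
seg 0: a=5, c=M0/2=0, d=(M1−M0)/(6·2)=1/8, b=Δ0−h0·(2M0+M1)/6=-4
seg 1: a=-2, c=M1/2=3/4, d=(M2−M1)/(6·2)=-1/8, b=Δ1−h1·(2M1+M2)/6=-5/2
t_q=5/2 → seg 1, τ=1/2; S=-2+-5/2·τ+3/4·τ²+-1/8·τ³=-197/64

  seg 0: a=5 b=-4 c=0 d=1/8
  seg 1: a=-2 b=-5/2 c=3/4 d=-1/8
S(5/2) = -197/64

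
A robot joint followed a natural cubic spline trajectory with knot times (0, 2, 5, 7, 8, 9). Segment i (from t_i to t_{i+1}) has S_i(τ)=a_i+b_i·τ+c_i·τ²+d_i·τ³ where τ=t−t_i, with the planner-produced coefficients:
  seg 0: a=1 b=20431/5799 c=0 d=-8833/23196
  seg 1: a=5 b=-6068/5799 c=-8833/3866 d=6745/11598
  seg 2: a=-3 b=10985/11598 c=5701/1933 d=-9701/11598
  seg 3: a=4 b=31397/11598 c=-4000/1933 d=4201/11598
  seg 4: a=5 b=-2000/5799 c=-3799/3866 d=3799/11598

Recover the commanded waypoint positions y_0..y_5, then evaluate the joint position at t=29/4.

y_0 = S_0(0) = a_0 = 1
y_1 = S_1(0) = a_1 = 5
y_2 = S_2(0) = a_2 = -3
y_3 = S_3(0) = a_3 = 4
y_4 = S_4(0) = a_4 = 5
y_5 = S_4(1) = 4
t_q=29/4 is in segment 3 (τ=1/4); S_3(τ)=1126547/247424

y_0=1 y_1=5 y_2=-3 y_3=4 y_4=5 y_5=4
S(29/4) = 1126547/247424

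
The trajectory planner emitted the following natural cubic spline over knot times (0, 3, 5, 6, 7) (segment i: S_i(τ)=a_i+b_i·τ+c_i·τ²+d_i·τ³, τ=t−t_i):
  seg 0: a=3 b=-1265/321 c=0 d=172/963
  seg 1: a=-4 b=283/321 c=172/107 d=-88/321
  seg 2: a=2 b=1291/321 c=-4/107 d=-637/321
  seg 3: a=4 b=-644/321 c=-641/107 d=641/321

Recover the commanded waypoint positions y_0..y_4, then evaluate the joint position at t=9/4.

y_0 = S_0(0) = a_0 = 3
y_1 = S_1(0) = a_1 = -4
y_2 = S_2(0) = a_2 = 2
y_3 = S_3(0) = a_3 = 4
y_4 = S_3(1) = -2
t_q=9/4 is in segment 0 (τ=9/4); S_0(τ)=-6561/1712

y_0=3 y_1=-4 y_2=2 y_3=4 y_4=-2
S(9/4) = -6561/1712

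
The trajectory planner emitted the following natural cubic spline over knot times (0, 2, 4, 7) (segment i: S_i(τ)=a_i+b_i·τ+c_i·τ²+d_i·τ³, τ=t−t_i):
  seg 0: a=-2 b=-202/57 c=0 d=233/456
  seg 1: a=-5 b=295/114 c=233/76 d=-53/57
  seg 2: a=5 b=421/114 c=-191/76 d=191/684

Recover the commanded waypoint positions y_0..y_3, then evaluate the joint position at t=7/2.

y_0=-2 y_1=-5 y_2=5 y_3=1
S(7/2) = 803/304

y_0 = S_0(0) = a_0 = -2
y_1 = S_1(0) = a_1 = -5
y_2 = S_2(0) = a_2 = 5
y_3 = S_2(3) = 1
t_q=7/2 is in segment 1 (τ=3/2); S_1(τ)=803/304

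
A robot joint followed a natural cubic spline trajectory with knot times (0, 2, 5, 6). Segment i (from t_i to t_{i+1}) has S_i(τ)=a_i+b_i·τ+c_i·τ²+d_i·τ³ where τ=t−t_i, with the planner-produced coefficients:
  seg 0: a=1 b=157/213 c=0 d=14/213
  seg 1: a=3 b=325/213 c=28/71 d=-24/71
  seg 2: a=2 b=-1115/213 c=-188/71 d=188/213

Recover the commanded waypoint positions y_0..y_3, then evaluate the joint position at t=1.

y_0 = S_0(0) = a_0 = 1
y_1 = S_1(0) = a_1 = 3
y_2 = S_2(0) = a_2 = 2
y_3 = S_2(1) = -5
t_q=1 is in segment 0 (τ=1); S_0(τ)=128/71

y_0=1 y_1=3 y_2=2 y_3=-5
S(1) = 128/71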